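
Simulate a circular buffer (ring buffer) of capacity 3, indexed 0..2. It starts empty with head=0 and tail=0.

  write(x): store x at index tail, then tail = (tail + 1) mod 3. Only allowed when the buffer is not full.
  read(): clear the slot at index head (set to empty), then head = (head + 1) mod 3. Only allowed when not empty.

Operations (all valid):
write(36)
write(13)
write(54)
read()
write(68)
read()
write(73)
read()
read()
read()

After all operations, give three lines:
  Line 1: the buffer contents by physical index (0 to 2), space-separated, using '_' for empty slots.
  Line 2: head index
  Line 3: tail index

Answer: _ _ _
2
2

Derivation:
write(36): buf=[36 _ _], head=0, tail=1, size=1
write(13): buf=[36 13 _], head=0, tail=2, size=2
write(54): buf=[36 13 54], head=0, tail=0, size=3
read(): buf=[_ 13 54], head=1, tail=0, size=2
write(68): buf=[68 13 54], head=1, tail=1, size=3
read(): buf=[68 _ 54], head=2, tail=1, size=2
write(73): buf=[68 73 54], head=2, tail=2, size=3
read(): buf=[68 73 _], head=0, tail=2, size=2
read(): buf=[_ 73 _], head=1, tail=2, size=1
read(): buf=[_ _ _], head=2, tail=2, size=0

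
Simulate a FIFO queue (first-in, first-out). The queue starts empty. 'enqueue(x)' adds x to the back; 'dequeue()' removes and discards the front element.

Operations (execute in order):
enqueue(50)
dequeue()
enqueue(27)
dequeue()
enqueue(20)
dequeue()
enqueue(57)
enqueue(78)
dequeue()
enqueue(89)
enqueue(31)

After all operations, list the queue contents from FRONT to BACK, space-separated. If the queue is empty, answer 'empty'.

enqueue(50): [50]
dequeue(): []
enqueue(27): [27]
dequeue(): []
enqueue(20): [20]
dequeue(): []
enqueue(57): [57]
enqueue(78): [57, 78]
dequeue(): [78]
enqueue(89): [78, 89]
enqueue(31): [78, 89, 31]

Answer: 78 89 31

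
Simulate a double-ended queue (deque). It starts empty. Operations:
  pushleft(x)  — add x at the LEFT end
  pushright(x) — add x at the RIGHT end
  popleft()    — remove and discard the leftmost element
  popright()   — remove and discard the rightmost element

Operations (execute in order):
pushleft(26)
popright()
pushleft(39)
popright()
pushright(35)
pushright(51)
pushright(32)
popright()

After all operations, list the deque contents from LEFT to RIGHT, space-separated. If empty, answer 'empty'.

Answer: 35 51

Derivation:
pushleft(26): [26]
popright(): []
pushleft(39): [39]
popright(): []
pushright(35): [35]
pushright(51): [35, 51]
pushright(32): [35, 51, 32]
popright(): [35, 51]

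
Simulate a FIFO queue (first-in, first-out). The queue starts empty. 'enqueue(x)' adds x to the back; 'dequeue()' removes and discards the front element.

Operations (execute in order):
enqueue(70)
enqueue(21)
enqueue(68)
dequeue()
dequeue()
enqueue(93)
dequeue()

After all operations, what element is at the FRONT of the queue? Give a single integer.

enqueue(70): queue = [70]
enqueue(21): queue = [70, 21]
enqueue(68): queue = [70, 21, 68]
dequeue(): queue = [21, 68]
dequeue(): queue = [68]
enqueue(93): queue = [68, 93]
dequeue(): queue = [93]

Answer: 93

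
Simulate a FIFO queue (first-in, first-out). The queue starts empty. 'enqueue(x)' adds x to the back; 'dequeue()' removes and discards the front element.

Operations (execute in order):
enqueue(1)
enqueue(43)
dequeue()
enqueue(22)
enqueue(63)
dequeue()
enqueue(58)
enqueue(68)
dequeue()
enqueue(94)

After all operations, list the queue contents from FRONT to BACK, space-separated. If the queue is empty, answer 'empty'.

enqueue(1): [1]
enqueue(43): [1, 43]
dequeue(): [43]
enqueue(22): [43, 22]
enqueue(63): [43, 22, 63]
dequeue(): [22, 63]
enqueue(58): [22, 63, 58]
enqueue(68): [22, 63, 58, 68]
dequeue(): [63, 58, 68]
enqueue(94): [63, 58, 68, 94]

Answer: 63 58 68 94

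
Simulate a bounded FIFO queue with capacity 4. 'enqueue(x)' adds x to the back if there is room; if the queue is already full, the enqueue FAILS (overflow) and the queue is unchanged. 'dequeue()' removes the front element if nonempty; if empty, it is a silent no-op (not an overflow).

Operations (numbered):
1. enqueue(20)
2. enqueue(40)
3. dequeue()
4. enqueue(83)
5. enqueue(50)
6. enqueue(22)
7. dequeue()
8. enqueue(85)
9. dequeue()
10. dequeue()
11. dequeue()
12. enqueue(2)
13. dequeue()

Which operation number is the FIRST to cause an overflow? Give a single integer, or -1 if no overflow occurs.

1. enqueue(20): size=1
2. enqueue(40): size=2
3. dequeue(): size=1
4. enqueue(83): size=2
5. enqueue(50): size=3
6. enqueue(22): size=4
7. dequeue(): size=3
8. enqueue(85): size=4
9. dequeue(): size=3
10. dequeue(): size=2
11. dequeue(): size=1
12. enqueue(2): size=2
13. dequeue(): size=1

Answer: -1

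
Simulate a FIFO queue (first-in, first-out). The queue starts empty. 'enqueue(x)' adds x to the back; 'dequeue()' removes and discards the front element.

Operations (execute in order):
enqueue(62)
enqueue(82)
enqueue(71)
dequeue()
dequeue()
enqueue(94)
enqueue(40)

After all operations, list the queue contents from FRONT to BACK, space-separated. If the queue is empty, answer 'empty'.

enqueue(62): [62]
enqueue(82): [62, 82]
enqueue(71): [62, 82, 71]
dequeue(): [82, 71]
dequeue(): [71]
enqueue(94): [71, 94]
enqueue(40): [71, 94, 40]

Answer: 71 94 40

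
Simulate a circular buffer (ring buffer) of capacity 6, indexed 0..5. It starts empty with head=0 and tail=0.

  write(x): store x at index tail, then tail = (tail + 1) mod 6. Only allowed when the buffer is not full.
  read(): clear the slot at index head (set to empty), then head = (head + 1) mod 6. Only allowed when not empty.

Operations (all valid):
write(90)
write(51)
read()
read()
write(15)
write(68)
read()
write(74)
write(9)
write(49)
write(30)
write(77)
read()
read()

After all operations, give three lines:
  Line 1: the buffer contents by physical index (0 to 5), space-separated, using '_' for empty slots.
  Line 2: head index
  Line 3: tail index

Answer: 49 30 77 _ _ 9
5
3

Derivation:
write(90): buf=[90 _ _ _ _ _], head=0, tail=1, size=1
write(51): buf=[90 51 _ _ _ _], head=0, tail=2, size=2
read(): buf=[_ 51 _ _ _ _], head=1, tail=2, size=1
read(): buf=[_ _ _ _ _ _], head=2, tail=2, size=0
write(15): buf=[_ _ 15 _ _ _], head=2, tail=3, size=1
write(68): buf=[_ _ 15 68 _ _], head=2, tail=4, size=2
read(): buf=[_ _ _ 68 _ _], head=3, tail=4, size=1
write(74): buf=[_ _ _ 68 74 _], head=3, tail=5, size=2
write(9): buf=[_ _ _ 68 74 9], head=3, tail=0, size=3
write(49): buf=[49 _ _ 68 74 9], head=3, tail=1, size=4
write(30): buf=[49 30 _ 68 74 9], head=3, tail=2, size=5
write(77): buf=[49 30 77 68 74 9], head=3, tail=3, size=6
read(): buf=[49 30 77 _ 74 9], head=4, tail=3, size=5
read(): buf=[49 30 77 _ _ 9], head=5, tail=3, size=4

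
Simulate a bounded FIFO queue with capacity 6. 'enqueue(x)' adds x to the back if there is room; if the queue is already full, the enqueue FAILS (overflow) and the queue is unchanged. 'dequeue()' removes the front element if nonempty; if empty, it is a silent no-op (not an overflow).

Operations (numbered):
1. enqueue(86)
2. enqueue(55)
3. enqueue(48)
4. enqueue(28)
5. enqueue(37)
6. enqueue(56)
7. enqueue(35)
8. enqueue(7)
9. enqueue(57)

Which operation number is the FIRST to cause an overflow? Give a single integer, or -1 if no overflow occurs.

Answer: 7

Derivation:
1. enqueue(86): size=1
2. enqueue(55): size=2
3. enqueue(48): size=3
4. enqueue(28): size=4
5. enqueue(37): size=5
6. enqueue(56): size=6
7. enqueue(35): size=6=cap → OVERFLOW (fail)
8. enqueue(7): size=6=cap → OVERFLOW (fail)
9. enqueue(57): size=6=cap → OVERFLOW (fail)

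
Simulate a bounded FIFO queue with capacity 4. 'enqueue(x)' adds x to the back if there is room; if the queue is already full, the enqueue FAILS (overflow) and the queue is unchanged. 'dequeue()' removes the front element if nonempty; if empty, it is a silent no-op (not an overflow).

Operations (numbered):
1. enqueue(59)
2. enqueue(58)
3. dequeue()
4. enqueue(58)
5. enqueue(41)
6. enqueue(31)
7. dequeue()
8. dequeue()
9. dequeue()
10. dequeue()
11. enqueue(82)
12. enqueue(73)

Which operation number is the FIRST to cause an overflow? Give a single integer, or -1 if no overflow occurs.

Answer: -1

Derivation:
1. enqueue(59): size=1
2. enqueue(58): size=2
3. dequeue(): size=1
4. enqueue(58): size=2
5. enqueue(41): size=3
6. enqueue(31): size=4
7. dequeue(): size=3
8. dequeue(): size=2
9. dequeue(): size=1
10. dequeue(): size=0
11. enqueue(82): size=1
12. enqueue(73): size=2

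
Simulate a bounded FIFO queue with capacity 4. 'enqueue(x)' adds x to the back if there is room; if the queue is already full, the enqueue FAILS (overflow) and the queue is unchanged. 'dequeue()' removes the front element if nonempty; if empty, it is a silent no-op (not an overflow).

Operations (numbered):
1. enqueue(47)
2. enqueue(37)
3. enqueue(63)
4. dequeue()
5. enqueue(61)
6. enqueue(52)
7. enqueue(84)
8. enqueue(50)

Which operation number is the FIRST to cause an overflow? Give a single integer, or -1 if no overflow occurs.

1. enqueue(47): size=1
2. enqueue(37): size=2
3. enqueue(63): size=3
4. dequeue(): size=2
5. enqueue(61): size=3
6. enqueue(52): size=4
7. enqueue(84): size=4=cap → OVERFLOW (fail)
8. enqueue(50): size=4=cap → OVERFLOW (fail)

Answer: 7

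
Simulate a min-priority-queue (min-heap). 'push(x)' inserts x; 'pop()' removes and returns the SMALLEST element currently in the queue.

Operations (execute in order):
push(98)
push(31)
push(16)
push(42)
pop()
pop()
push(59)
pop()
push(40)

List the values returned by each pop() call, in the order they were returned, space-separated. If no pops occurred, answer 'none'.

Answer: 16 31 42

Derivation:
push(98): heap contents = [98]
push(31): heap contents = [31, 98]
push(16): heap contents = [16, 31, 98]
push(42): heap contents = [16, 31, 42, 98]
pop() → 16: heap contents = [31, 42, 98]
pop() → 31: heap contents = [42, 98]
push(59): heap contents = [42, 59, 98]
pop() → 42: heap contents = [59, 98]
push(40): heap contents = [40, 59, 98]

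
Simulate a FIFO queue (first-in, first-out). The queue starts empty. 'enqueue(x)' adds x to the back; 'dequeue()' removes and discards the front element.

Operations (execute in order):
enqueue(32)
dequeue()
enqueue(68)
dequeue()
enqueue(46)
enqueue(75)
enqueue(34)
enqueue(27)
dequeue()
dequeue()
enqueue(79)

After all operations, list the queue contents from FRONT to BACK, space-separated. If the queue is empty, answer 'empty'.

Answer: 34 27 79

Derivation:
enqueue(32): [32]
dequeue(): []
enqueue(68): [68]
dequeue(): []
enqueue(46): [46]
enqueue(75): [46, 75]
enqueue(34): [46, 75, 34]
enqueue(27): [46, 75, 34, 27]
dequeue(): [75, 34, 27]
dequeue(): [34, 27]
enqueue(79): [34, 27, 79]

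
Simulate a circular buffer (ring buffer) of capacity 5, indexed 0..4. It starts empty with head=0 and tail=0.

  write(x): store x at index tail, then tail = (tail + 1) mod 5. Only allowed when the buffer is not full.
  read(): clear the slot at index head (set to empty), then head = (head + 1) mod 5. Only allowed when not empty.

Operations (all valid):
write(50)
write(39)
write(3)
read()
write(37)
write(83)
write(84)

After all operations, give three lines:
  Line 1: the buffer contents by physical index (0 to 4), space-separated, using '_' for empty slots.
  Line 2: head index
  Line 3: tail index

write(50): buf=[50 _ _ _ _], head=0, tail=1, size=1
write(39): buf=[50 39 _ _ _], head=0, tail=2, size=2
write(3): buf=[50 39 3 _ _], head=0, tail=3, size=3
read(): buf=[_ 39 3 _ _], head=1, tail=3, size=2
write(37): buf=[_ 39 3 37 _], head=1, tail=4, size=3
write(83): buf=[_ 39 3 37 83], head=1, tail=0, size=4
write(84): buf=[84 39 3 37 83], head=1, tail=1, size=5

Answer: 84 39 3 37 83
1
1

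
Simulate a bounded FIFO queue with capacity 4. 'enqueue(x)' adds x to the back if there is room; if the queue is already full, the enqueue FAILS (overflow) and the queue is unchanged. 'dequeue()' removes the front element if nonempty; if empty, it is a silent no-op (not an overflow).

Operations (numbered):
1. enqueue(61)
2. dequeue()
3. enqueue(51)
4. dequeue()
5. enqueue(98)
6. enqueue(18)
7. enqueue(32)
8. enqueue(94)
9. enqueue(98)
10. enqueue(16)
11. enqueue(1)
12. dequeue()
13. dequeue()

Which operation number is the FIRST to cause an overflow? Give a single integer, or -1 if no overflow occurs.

Answer: 9

Derivation:
1. enqueue(61): size=1
2. dequeue(): size=0
3. enqueue(51): size=1
4. dequeue(): size=0
5. enqueue(98): size=1
6. enqueue(18): size=2
7. enqueue(32): size=3
8. enqueue(94): size=4
9. enqueue(98): size=4=cap → OVERFLOW (fail)
10. enqueue(16): size=4=cap → OVERFLOW (fail)
11. enqueue(1): size=4=cap → OVERFLOW (fail)
12. dequeue(): size=3
13. dequeue(): size=2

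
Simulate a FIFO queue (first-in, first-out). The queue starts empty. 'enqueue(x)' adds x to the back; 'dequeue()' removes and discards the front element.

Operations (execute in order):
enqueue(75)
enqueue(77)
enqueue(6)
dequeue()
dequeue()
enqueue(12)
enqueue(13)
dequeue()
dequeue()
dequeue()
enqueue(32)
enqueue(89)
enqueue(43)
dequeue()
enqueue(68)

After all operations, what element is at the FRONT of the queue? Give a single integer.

Answer: 89

Derivation:
enqueue(75): queue = [75]
enqueue(77): queue = [75, 77]
enqueue(6): queue = [75, 77, 6]
dequeue(): queue = [77, 6]
dequeue(): queue = [6]
enqueue(12): queue = [6, 12]
enqueue(13): queue = [6, 12, 13]
dequeue(): queue = [12, 13]
dequeue(): queue = [13]
dequeue(): queue = []
enqueue(32): queue = [32]
enqueue(89): queue = [32, 89]
enqueue(43): queue = [32, 89, 43]
dequeue(): queue = [89, 43]
enqueue(68): queue = [89, 43, 68]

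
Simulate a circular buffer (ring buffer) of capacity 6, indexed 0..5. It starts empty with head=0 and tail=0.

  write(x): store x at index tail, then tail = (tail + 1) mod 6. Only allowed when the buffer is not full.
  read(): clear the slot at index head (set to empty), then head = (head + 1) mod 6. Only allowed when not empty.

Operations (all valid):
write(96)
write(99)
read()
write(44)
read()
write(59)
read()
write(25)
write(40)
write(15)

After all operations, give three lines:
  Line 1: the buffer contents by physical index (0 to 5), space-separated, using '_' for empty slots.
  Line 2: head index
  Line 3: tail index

Answer: 15 _ _ 59 25 40
3
1

Derivation:
write(96): buf=[96 _ _ _ _ _], head=0, tail=1, size=1
write(99): buf=[96 99 _ _ _ _], head=0, tail=2, size=2
read(): buf=[_ 99 _ _ _ _], head=1, tail=2, size=1
write(44): buf=[_ 99 44 _ _ _], head=1, tail=3, size=2
read(): buf=[_ _ 44 _ _ _], head=2, tail=3, size=1
write(59): buf=[_ _ 44 59 _ _], head=2, tail=4, size=2
read(): buf=[_ _ _ 59 _ _], head=3, tail=4, size=1
write(25): buf=[_ _ _ 59 25 _], head=3, tail=5, size=2
write(40): buf=[_ _ _ 59 25 40], head=3, tail=0, size=3
write(15): buf=[15 _ _ 59 25 40], head=3, tail=1, size=4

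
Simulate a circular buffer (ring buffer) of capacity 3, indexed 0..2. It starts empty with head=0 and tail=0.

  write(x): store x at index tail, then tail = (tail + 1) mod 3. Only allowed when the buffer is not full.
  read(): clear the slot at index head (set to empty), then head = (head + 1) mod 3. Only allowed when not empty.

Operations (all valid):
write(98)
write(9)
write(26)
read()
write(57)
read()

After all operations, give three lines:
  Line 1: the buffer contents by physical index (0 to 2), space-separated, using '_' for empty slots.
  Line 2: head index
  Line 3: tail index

write(98): buf=[98 _ _], head=0, tail=1, size=1
write(9): buf=[98 9 _], head=0, tail=2, size=2
write(26): buf=[98 9 26], head=0, tail=0, size=3
read(): buf=[_ 9 26], head=1, tail=0, size=2
write(57): buf=[57 9 26], head=1, tail=1, size=3
read(): buf=[57 _ 26], head=2, tail=1, size=2

Answer: 57 _ 26
2
1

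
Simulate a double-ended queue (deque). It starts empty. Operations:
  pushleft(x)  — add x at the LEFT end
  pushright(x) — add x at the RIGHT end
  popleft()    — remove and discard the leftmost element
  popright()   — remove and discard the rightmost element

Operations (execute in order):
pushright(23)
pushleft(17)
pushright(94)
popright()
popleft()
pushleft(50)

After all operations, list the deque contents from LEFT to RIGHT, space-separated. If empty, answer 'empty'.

Answer: 50 23

Derivation:
pushright(23): [23]
pushleft(17): [17, 23]
pushright(94): [17, 23, 94]
popright(): [17, 23]
popleft(): [23]
pushleft(50): [50, 23]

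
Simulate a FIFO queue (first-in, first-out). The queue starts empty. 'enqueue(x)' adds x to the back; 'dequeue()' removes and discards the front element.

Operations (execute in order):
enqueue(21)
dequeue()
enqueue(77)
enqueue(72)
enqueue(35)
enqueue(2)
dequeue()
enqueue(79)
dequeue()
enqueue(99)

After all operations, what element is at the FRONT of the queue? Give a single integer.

Answer: 35

Derivation:
enqueue(21): queue = [21]
dequeue(): queue = []
enqueue(77): queue = [77]
enqueue(72): queue = [77, 72]
enqueue(35): queue = [77, 72, 35]
enqueue(2): queue = [77, 72, 35, 2]
dequeue(): queue = [72, 35, 2]
enqueue(79): queue = [72, 35, 2, 79]
dequeue(): queue = [35, 2, 79]
enqueue(99): queue = [35, 2, 79, 99]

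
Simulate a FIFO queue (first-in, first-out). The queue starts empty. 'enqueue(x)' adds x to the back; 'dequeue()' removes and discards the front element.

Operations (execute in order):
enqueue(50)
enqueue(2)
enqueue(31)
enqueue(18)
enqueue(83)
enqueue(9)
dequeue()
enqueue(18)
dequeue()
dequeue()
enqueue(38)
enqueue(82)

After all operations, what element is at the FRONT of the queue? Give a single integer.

enqueue(50): queue = [50]
enqueue(2): queue = [50, 2]
enqueue(31): queue = [50, 2, 31]
enqueue(18): queue = [50, 2, 31, 18]
enqueue(83): queue = [50, 2, 31, 18, 83]
enqueue(9): queue = [50, 2, 31, 18, 83, 9]
dequeue(): queue = [2, 31, 18, 83, 9]
enqueue(18): queue = [2, 31, 18, 83, 9, 18]
dequeue(): queue = [31, 18, 83, 9, 18]
dequeue(): queue = [18, 83, 9, 18]
enqueue(38): queue = [18, 83, 9, 18, 38]
enqueue(82): queue = [18, 83, 9, 18, 38, 82]

Answer: 18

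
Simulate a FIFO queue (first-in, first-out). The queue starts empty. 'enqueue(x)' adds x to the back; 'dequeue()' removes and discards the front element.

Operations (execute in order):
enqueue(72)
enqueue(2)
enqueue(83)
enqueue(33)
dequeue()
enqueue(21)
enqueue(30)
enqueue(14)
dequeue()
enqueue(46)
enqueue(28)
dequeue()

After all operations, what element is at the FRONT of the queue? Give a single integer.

Answer: 33

Derivation:
enqueue(72): queue = [72]
enqueue(2): queue = [72, 2]
enqueue(83): queue = [72, 2, 83]
enqueue(33): queue = [72, 2, 83, 33]
dequeue(): queue = [2, 83, 33]
enqueue(21): queue = [2, 83, 33, 21]
enqueue(30): queue = [2, 83, 33, 21, 30]
enqueue(14): queue = [2, 83, 33, 21, 30, 14]
dequeue(): queue = [83, 33, 21, 30, 14]
enqueue(46): queue = [83, 33, 21, 30, 14, 46]
enqueue(28): queue = [83, 33, 21, 30, 14, 46, 28]
dequeue(): queue = [33, 21, 30, 14, 46, 28]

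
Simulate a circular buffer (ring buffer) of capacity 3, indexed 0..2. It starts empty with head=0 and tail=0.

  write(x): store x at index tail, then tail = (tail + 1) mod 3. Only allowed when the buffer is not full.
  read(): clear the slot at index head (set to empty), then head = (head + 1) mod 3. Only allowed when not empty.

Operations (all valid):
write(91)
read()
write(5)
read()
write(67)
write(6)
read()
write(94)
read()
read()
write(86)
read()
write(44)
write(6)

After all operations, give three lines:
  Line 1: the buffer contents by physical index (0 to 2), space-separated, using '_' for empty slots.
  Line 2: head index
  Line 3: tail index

write(91): buf=[91 _ _], head=0, tail=1, size=1
read(): buf=[_ _ _], head=1, tail=1, size=0
write(5): buf=[_ 5 _], head=1, tail=2, size=1
read(): buf=[_ _ _], head=2, tail=2, size=0
write(67): buf=[_ _ 67], head=2, tail=0, size=1
write(6): buf=[6 _ 67], head=2, tail=1, size=2
read(): buf=[6 _ _], head=0, tail=1, size=1
write(94): buf=[6 94 _], head=0, tail=2, size=2
read(): buf=[_ 94 _], head=1, tail=2, size=1
read(): buf=[_ _ _], head=2, tail=2, size=0
write(86): buf=[_ _ 86], head=2, tail=0, size=1
read(): buf=[_ _ _], head=0, tail=0, size=0
write(44): buf=[44 _ _], head=0, tail=1, size=1
write(6): buf=[44 6 _], head=0, tail=2, size=2

Answer: 44 6 _
0
2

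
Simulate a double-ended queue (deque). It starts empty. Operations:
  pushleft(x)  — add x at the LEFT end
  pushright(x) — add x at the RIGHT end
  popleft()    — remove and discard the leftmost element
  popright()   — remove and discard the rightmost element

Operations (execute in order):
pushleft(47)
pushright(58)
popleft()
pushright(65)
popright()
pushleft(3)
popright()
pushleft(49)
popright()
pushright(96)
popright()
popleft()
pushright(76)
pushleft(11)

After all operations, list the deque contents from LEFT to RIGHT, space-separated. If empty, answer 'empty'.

Answer: 11 76

Derivation:
pushleft(47): [47]
pushright(58): [47, 58]
popleft(): [58]
pushright(65): [58, 65]
popright(): [58]
pushleft(3): [3, 58]
popright(): [3]
pushleft(49): [49, 3]
popright(): [49]
pushright(96): [49, 96]
popright(): [49]
popleft(): []
pushright(76): [76]
pushleft(11): [11, 76]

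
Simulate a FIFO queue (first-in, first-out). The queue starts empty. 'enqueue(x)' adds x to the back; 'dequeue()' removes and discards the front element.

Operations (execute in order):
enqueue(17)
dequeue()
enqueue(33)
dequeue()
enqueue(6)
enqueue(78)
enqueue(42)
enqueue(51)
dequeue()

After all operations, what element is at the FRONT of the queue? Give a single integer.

enqueue(17): queue = [17]
dequeue(): queue = []
enqueue(33): queue = [33]
dequeue(): queue = []
enqueue(6): queue = [6]
enqueue(78): queue = [6, 78]
enqueue(42): queue = [6, 78, 42]
enqueue(51): queue = [6, 78, 42, 51]
dequeue(): queue = [78, 42, 51]

Answer: 78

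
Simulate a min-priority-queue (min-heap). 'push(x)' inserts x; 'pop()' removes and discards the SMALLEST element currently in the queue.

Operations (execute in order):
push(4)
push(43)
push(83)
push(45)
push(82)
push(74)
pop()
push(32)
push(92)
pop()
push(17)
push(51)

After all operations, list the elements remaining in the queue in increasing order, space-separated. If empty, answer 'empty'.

Answer: 17 43 45 51 74 82 83 92

Derivation:
push(4): heap contents = [4]
push(43): heap contents = [4, 43]
push(83): heap contents = [4, 43, 83]
push(45): heap contents = [4, 43, 45, 83]
push(82): heap contents = [4, 43, 45, 82, 83]
push(74): heap contents = [4, 43, 45, 74, 82, 83]
pop() → 4: heap contents = [43, 45, 74, 82, 83]
push(32): heap contents = [32, 43, 45, 74, 82, 83]
push(92): heap contents = [32, 43, 45, 74, 82, 83, 92]
pop() → 32: heap contents = [43, 45, 74, 82, 83, 92]
push(17): heap contents = [17, 43, 45, 74, 82, 83, 92]
push(51): heap contents = [17, 43, 45, 51, 74, 82, 83, 92]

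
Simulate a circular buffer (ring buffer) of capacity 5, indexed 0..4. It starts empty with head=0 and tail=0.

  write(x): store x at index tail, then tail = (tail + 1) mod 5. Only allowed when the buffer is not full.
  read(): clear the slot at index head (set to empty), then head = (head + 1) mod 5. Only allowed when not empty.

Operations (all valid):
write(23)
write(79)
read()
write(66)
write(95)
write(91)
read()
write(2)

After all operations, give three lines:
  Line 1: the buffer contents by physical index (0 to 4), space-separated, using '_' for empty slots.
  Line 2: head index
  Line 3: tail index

write(23): buf=[23 _ _ _ _], head=0, tail=1, size=1
write(79): buf=[23 79 _ _ _], head=0, tail=2, size=2
read(): buf=[_ 79 _ _ _], head=1, tail=2, size=1
write(66): buf=[_ 79 66 _ _], head=1, tail=3, size=2
write(95): buf=[_ 79 66 95 _], head=1, tail=4, size=3
write(91): buf=[_ 79 66 95 91], head=1, tail=0, size=4
read(): buf=[_ _ 66 95 91], head=2, tail=0, size=3
write(2): buf=[2 _ 66 95 91], head=2, tail=1, size=4

Answer: 2 _ 66 95 91
2
1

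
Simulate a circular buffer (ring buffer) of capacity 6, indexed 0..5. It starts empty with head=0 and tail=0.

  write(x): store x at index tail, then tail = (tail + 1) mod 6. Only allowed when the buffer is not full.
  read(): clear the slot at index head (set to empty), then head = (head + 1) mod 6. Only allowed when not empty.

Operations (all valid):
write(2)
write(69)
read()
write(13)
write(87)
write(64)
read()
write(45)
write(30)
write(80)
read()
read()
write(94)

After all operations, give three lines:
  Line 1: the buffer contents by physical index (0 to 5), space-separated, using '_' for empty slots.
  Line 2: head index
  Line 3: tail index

write(2): buf=[2 _ _ _ _ _], head=0, tail=1, size=1
write(69): buf=[2 69 _ _ _ _], head=0, tail=2, size=2
read(): buf=[_ 69 _ _ _ _], head=1, tail=2, size=1
write(13): buf=[_ 69 13 _ _ _], head=1, tail=3, size=2
write(87): buf=[_ 69 13 87 _ _], head=1, tail=4, size=3
write(64): buf=[_ 69 13 87 64 _], head=1, tail=5, size=4
read(): buf=[_ _ 13 87 64 _], head=2, tail=5, size=3
write(45): buf=[_ _ 13 87 64 45], head=2, tail=0, size=4
write(30): buf=[30 _ 13 87 64 45], head=2, tail=1, size=5
write(80): buf=[30 80 13 87 64 45], head=2, tail=2, size=6
read(): buf=[30 80 _ 87 64 45], head=3, tail=2, size=5
read(): buf=[30 80 _ _ 64 45], head=4, tail=2, size=4
write(94): buf=[30 80 94 _ 64 45], head=4, tail=3, size=5

Answer: 30 80 94 _ 64 45
4
3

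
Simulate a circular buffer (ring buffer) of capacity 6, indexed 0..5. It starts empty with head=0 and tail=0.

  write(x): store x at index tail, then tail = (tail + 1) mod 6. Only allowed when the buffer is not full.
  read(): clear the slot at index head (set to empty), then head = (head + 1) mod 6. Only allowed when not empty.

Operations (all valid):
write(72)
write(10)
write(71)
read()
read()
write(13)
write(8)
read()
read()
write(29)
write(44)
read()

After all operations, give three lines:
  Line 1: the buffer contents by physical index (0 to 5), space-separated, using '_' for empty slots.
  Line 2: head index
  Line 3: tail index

Answer: 44 _ _ _ _ 29
5
1

Derivation:
write(72): buf=[72 _ _ _ _ _], head=0, tail=1, size=1
write(10): buf=[72 10 _ _ _ _], head=0, tail=2, size=2
write(71): buf=[72 10 71 _ _ _], head=0, tail=3, size=3
read(): buf=[_ 10 71 _ _ _], head=1, tail=3, size=2
read(): buf=[_ _ 71 _ _ _], head=2, tail=3, size=1
write(13): buf=[_ _ 71 13 _ _], head=2, tail=4, size=2
write(8): buf=[_ _ 71 13 8 _], head=2, tail=5, size=3
read(): buf=[_ _ _ 13 8 _], head=3, tail=5, size=2
read(): buf=[_ _ _ _ 8 _], head=4, tail=5, size=1
write(29): buf=[_ _ _ _ 8 29], head=4, tail=0, size=2
write(44): buf=[44 _ _ _ 8 29], head=4, tail=1, size=3
read(): buf=[44 _ _ _ _ 29], head=5, tail=1, size=2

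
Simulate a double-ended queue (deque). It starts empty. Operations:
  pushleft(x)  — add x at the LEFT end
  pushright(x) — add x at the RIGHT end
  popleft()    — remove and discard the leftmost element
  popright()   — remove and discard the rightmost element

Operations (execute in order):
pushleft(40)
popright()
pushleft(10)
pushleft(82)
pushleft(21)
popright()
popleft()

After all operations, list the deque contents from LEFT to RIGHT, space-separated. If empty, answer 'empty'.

pushleft(40): [40]
popright(): []
pushleft(10): [10]
pushleft(82): [82, 10]
pushleft(21): [21, 82, 10]
popright(): [21, 82]
popleft(): [82]

Answer: 82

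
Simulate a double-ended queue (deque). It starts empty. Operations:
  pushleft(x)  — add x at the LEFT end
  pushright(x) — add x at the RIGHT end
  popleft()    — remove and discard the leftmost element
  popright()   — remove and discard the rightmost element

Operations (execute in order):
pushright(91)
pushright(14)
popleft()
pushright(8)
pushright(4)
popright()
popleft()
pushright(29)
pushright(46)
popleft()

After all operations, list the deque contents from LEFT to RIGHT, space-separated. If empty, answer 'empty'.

Answer: 29 46

Derivation:
pushright(91): [91]
pushright(14): [91, 14]
popleft(): [14]
pushright(8): [14, 8]
pushright(4): [14, 8, 4]
popright(): [14, 8]
popleft(): [8]
pushright(29): [8, 29]
pushright(46): [8, 29, 46]
popleft(): [29, 46]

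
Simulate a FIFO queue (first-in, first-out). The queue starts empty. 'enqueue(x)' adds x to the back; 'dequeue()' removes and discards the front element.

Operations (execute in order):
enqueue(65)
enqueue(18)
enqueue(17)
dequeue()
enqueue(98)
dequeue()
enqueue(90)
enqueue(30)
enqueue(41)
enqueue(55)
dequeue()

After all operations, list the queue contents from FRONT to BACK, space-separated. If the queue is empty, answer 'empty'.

enqueue(65): [65]
enqueue(18): [65, 18]
enqueue(17): [65, 18, 17]
dequeue(): [18, 17]
enqueue(98): [18, 17, 98]
dequeue(): [17, 98]
enqueue(90): [17, 98, 90]
enqueue(30): [17, 98, 90, 30]
enqueue(41): [17, 98, 90, 30, 41]
enqueue(55): [17, 98, 90, 30, 41, 55]
dequeue(): [98, 90, 30, 41, 55]

Answer: 98 90 30 41 55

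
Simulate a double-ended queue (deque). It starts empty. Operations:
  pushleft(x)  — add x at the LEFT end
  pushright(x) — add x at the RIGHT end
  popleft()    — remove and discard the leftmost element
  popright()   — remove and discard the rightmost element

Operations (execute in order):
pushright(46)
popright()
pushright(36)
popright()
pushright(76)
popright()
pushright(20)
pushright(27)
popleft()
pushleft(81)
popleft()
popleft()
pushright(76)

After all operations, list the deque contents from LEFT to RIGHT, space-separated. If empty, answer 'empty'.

Answer: 76

Derivation:
pushright(46): [46]
popright(): []
pushright(36): [36]
popright(): []
pushright(76): [76]
popright(): []
pushright(20): [20]
pushright(27): [20, 27]
popleft(): [27]
pushleft(81): [81, 27]
popleft(): [27]
popleft(): []
pushright(76): [76]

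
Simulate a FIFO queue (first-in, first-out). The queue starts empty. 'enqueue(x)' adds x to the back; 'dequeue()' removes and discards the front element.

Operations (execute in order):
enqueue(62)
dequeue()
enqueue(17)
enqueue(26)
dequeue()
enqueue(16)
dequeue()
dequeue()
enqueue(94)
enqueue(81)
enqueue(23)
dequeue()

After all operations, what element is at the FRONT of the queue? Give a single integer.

Answer: 81

Derivation:
enqueue(62): queue = [62]
dequeue(): queue = []
enqueue(17): queue = [17]
enqueue(26): queue = [17, 26]
dequeue(): queue = [26]
enqueue(16): queue = [26, 16]
dequeue(): queue = [16]
dequeue(): queue = []
enqueue(94): queue = [94]
enqueue(81): queue = [94, 81]
enqueue(23): queue = [94, 81, 23]
dequeue(): queue = [81, 23]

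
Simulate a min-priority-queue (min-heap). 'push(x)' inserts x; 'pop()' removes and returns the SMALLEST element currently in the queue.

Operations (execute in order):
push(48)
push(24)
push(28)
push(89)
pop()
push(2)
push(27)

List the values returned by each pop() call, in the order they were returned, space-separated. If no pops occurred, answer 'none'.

push(48): heap contents = [48]
push(24): heap contents = [24, 48]
push(28): heap contents = [24, 28, 48]
push(89): heap contents = [24, 28, 48, 89]
pop() → 24: heap contents = [28, 48, 89]
push(2): heap contents = [2, 28, 48, 89]
push(27): heap contents = [2, 27, 28, 48, 89]

Answer: 24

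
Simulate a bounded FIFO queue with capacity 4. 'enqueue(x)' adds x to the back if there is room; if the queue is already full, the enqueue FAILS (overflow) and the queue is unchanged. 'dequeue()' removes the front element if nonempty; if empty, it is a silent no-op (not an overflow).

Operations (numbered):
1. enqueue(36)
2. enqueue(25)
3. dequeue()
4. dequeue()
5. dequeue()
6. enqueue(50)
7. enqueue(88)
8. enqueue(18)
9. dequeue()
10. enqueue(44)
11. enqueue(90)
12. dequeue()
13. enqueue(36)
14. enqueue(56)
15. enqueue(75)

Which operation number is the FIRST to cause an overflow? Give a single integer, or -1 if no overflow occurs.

1. enqueue(36): size=1
2. enqueue(25): size=2
3. dequeue(): size=1
4. dequeue(): size=0
5. dequeue(): empty, no-op, size=0
6. enqueue(50): size=1
7. enqueue(88): size=2
8. enqueue(18): size=3
9. dequeue(): size=2
10. enqueue(44): size=3
11. enqueue(90): size=4
12. dequeue(): size=3
13. enqueue(36): size=4
14. enqueue(56): size=4=cap → OVERFLOW (fail)
15. enqueue(75): size=4=cap → OVERFLOW (fail)

Answer: 14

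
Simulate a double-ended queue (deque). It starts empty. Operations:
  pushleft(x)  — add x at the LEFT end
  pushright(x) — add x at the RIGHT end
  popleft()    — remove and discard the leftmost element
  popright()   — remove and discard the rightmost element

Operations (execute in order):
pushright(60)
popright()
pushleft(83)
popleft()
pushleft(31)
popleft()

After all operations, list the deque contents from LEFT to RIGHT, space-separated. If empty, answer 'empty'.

Answer: empty

Derivation:
pushright(60): [60]
popright(): []
pushleft(83): [83]
popleft(): []
pushleft(31): [31]
popleft(): []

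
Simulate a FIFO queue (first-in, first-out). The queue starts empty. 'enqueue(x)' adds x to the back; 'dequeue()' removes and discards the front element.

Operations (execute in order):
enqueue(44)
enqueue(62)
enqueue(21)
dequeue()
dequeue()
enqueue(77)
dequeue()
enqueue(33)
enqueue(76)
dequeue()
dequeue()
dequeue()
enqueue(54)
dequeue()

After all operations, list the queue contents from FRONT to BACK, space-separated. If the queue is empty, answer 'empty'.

Answer: empty

Derivation:
enqueue(44): [44]
enqueue(62): [44, 62]
enqueue(21): [44, 62, 21]
dequeue(): [62, 21]
dequeue(): [21]
enqueue(77): [21, 77]
dequeue(): [77]
enqueue(33): [77, 33]
enqueue(76): [77, 33, 76]
dequeue(): [33, 76]
dequeue(): [76]
dequeue(): []
enqueue(54): [54]
dequeue(): []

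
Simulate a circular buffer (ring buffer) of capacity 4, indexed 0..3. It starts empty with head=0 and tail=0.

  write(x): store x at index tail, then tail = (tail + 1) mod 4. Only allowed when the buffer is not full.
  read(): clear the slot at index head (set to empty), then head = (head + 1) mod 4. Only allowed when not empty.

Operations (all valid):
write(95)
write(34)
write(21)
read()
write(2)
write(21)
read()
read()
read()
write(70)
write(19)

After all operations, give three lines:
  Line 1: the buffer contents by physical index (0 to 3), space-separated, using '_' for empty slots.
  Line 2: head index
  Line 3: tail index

Answer: 21 70 19 _
0
3

Derivation:
write(95): buf=[95 _ _ _], head=0, tail=1, size=1
write(34): buf=[95 34 _ _], head=0, tail=2, size=2
write(21): buf=[95 34 21 _], head=0, tail=3, size=3
read(): buf=[_ 34 21 _], head=1, tail=3, size=2
write(2): buf=[_ 34 21 2], head=1, tail=0, size=3
write(21): buf=[21 34 21 2], head=1, tail=1, size=4
read(): buf=[21 _ 21 2], head=2, tail=1, size=3
read(): buf=[21 _ _ 2], head=3, tail=1, size=2
read(): buf=[21 _ _ _], head=0, tail=1, size=1
write(70): buf=[21 70 _ _], head=0, tail=2, size=2
write(19): buf=[21 70 19 _], head=0, tail=3, size=3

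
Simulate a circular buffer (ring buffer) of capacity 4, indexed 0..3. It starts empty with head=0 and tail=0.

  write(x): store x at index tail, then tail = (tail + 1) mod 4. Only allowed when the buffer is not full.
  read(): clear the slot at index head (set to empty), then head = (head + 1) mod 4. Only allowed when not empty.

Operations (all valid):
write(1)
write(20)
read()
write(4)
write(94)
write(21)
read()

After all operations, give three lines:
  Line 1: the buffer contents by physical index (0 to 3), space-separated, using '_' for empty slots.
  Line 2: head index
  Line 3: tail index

Answer: 21 _ 4 94
2
1

Derivation:
write(1): buf=[1 _ _ _], head=0, tail=1, size=1
write(20): buf=[1 20 _ _], head=0, tail=2, size=2
read(): buf=[_ 20 _ _], head=1, tail=2, size=1
write(4): buf=[_ 20 4 _], head=1, tail=3, size=2
write(94): buf=[_ 20 4 94], head=1, tail=0, size=3
write(21): buf=[21 20 4 94], head=1, tail=1, size=4
read(): buf=[21 _ 4 94], head=2, tail=1, size=3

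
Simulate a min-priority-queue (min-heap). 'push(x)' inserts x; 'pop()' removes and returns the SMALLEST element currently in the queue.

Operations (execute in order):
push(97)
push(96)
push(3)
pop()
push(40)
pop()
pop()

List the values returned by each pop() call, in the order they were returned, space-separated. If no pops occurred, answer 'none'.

Answer: 3 40 96

Derivation:
push(97): heap contents = [97]
push(96): heap contents = [96, 97]
push(3): heap contents = [3, 96, 97]
pop() → 3: heap contents = [96, 97]
push(40): heap contents = [40, 96, 97]
pop() → 40: heap contents = [96, 97]
pop() → 96: heap contents = [97]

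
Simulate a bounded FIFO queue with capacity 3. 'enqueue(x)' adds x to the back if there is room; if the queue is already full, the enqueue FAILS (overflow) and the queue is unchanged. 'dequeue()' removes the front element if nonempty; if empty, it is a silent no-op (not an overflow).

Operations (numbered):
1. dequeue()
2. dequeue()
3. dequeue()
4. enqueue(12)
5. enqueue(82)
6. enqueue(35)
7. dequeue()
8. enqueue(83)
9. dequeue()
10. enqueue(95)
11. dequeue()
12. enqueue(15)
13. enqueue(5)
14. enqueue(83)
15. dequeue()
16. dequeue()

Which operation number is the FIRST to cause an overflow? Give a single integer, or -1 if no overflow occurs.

Answer: 13

Derivation:
1. dequeue(): empty, no-op, size=0
2. dequeue(): empty, no-op, size=0
3. dequeue(): empty, no-op, size=0
4. enqueue(12): size=1
5. enqueue(82): size=2
6. enqueue(35): size=3
7. dequeue(): size=2
8. enqueue(83): size=3
9. dequeue(): size=2
10. enqueue(95): size=3
11. dequeue(): size=2
12. enqueue(15): size=3
13. enqueue(5): size=3=cap → OVERFLOW (fail)
14. enqueue(83): size=3=cap → OVERFLOW (fail)
15. dequeue(): size=2
16. dequeue(): size=1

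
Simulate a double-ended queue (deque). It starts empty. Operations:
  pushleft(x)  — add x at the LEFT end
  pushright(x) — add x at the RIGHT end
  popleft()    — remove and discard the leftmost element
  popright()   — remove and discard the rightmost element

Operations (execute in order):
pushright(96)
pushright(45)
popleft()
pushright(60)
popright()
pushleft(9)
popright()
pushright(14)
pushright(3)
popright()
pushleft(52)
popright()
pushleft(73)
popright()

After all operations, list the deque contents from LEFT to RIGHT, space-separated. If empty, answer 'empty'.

Answer: 73 52

Derivation:
pushright(96): [96]
pushright(45): [96, 45]
popleft(): [45]
pushright(60): [45, 60]
popright(): [45]
pushleft(9): [9, 45]
popright(): [9]
pushright(14): [9, 14]
pushright(3): [9, 14, 3]
popright(): [9, 14]
pushleft(52): [52, 9, 14]
popright(): [52, 9]
pushleft(73): [73, 52, 9]
popright(): [73, 52]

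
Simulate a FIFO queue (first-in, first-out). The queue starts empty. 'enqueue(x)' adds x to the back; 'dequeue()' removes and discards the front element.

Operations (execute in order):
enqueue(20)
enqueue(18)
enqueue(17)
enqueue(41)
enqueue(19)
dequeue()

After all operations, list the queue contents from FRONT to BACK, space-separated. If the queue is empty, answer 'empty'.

Answer: 18 17 41 19

Derivation:
enqueue(20): [20]
enqueue(18): [20, 18]
enqueue(17): [20, 18, 17]
enqueue(41): [20, 18, 17, 41]
enqueue(19): [20, 18, 17, 41, 19]
dequeue(): [18, 17, 41, 19]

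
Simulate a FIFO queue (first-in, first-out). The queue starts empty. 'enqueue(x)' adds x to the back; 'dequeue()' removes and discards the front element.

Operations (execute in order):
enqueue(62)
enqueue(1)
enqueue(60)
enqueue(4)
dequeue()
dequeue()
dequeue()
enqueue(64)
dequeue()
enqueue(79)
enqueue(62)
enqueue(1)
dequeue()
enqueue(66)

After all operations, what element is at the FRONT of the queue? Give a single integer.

Answer: 79

Derivation:
enqueue(62): queue = [62]
enqueue(1): queue = [62, 1]
enqueue(60): queue = [62, 1, 60]
enqueue(4): queue = [62, 1, 60, 4]
dequeue(): queue = [1, 60, 4]
dequeue(): queue = [60, 4]
dequeue(): queue = [4]
enqueue(64): queue = [4, 64]
dequeue(): queue = [64]
enqueue(79): queue = [64, 79]
enqueue(62): queue = [64, 79, 62]
enqueue(1): queue = [64, 79, 62, 1]
dequeue(): queue = [79, 62, 1]
enqueue(66): queue = [79, 62, 1, 66]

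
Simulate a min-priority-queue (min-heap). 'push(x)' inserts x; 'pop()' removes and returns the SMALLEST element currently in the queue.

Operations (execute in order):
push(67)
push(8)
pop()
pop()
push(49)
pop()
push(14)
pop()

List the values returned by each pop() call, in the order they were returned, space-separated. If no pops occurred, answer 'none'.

push(67): heap contents = [67]
push(8): heap contents = [8, 67]
pop() → 8: heap contents = [67]
pop() → 67: heap contents = []
push(49): heap contents = [49]
pop() → 49: heap contents = []
push(14): heap contents = [14]
pop() → 14: heap contents = []

Answer: 8 67 49 14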